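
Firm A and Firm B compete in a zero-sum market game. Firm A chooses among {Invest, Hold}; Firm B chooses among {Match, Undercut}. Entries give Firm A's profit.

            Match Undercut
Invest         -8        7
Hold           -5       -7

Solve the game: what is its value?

-91/17

Row minima: Invest → -8, Hold → -7; maximin = -7.
Column maxima: Match → -5, Undercut → 7; minimax = -5.
-7 ≠ -5, so there is no saddle point; optimal play is mixed.
Let Firm A play Invest with probability p. Expected payoff against Match: (-8)p + (-5)(1−p) = −3p − 5; against Undercut: 7p + (-7)(1−p) = 14p − 7.
Setting these equal: −3p − 5 = 14p − 7 ⇒ −17p = -2 ⇒ p = 2/17, and the value is (-3)·(2/17) − 5 = -91/17.
For Firm B: with q = P(Match), equating Invest's and Hold's payoffs gives −15q + 7 = 2q − 7 ⇒ q = 14/17.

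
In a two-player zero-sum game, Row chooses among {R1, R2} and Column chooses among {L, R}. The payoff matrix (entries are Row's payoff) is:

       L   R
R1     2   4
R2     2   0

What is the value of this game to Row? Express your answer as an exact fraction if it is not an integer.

Row minima: R1 → 2, R2 → 0; maximin = 2.
Column maxima: L → 2, R → 4; minimax = 2.
Since maximin = minimax = 2, there is a saddle point and the value is 2.

2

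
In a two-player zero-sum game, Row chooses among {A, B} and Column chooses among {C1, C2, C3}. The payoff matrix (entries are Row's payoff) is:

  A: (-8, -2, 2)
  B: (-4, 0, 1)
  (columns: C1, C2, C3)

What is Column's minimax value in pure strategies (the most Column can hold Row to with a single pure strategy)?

Column maxima: C1 → -4, C2 → 0, C3 → 2.
The smallest of these is -4.

-4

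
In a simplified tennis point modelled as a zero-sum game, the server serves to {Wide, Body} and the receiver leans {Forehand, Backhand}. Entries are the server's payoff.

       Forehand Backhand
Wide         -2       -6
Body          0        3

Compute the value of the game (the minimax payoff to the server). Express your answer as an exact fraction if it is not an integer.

0

Row minima: Wide → -6, Body → 0; maximin = 0.
Column maxima: Forehand → 0, Backhand → 3; minimax = 0.
Since maximin = minimax = 0, there is a saddle point and the value is 0.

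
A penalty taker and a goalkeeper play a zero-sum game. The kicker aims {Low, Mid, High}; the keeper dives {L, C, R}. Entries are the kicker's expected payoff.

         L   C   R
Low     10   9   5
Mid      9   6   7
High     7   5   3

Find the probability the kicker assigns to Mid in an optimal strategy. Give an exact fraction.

Row minima: Low → 5, Mid → 6, High → 3; maximin = 6.
Column maxima: L → 10, C → 9, R → 7; minimax = 7.
6 ≠ 7, so there is no saddle point; optimal play is mixed.
High is strictly dominated by Low, so the kicker never plays it.
L is strictly dominated by C (it gives the kicker strictly more in every row), so the keeper never plays it.
On the remaining 2×2 (Low, Mid vs C, R):
Let the kicker play Low with probability p. Expected payoff against C: 9p + 6(1−p) = 3p + 6; against R: 5p + 7(1−p) = −2p + 7.
Setting these equal: 3p + 6 = −2p + 7 ⇒ 5p = 1 ⇒ p = 1/5, and the value is (3)·(1/5) + 6 = 33/5.
For the keeper: with q = P(C), equating Low's and Mid's payoffs gives 4q + 5 = −q + 7 ⇒ q = 2/5.

4/5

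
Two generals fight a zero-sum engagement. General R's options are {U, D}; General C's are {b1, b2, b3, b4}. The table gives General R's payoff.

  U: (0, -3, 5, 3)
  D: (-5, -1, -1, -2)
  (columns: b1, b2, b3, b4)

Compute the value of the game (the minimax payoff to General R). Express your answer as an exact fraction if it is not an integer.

Row minima: U → -3, D → -5; maximin = -3.
Column maxima: b1 → 0, b2 → -1, b3 → 5, b4 → 3; minimax = -1.
-3 ≠ -1, so there is no saddle point; optimal play is mixed.
b3 is strictly dominated by b1 (it gives General R strictly more in every row), so General C never plays it.
b4 is strictly dominated by b1 (it gives General R strictly more in every row), so General C never plays it.
On the remaining 2×2 (U, D vs b1, b2):
Let General R play U with probability p. Expected payoff against b1: 0p + (-5)(1−p) = 5p − 5; against b2: (-3)p + (-1)(1−p) = −2p − 1.
Setting these equal: 5p − 5 = −2p − 1 ⇒ 7p = 4 ⇒ p = 4/7, and the value is (5)·(4/7) − 5 = -15/7.
For General C: with q = P(b1), equating U's and D's payoffs gives 3q − 3 = −4q − 1 ⇒ q = 2/7.

-15/7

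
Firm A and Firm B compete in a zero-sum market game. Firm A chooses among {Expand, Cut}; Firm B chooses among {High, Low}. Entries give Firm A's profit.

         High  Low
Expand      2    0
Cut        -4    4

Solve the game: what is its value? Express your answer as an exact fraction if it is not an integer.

4/5

Row minima: Expand → 0, Cut → -4; maximin = 0.
Column maxima: High → 2, Low → 4; minimax = 2.
0 ≠ 2, so there is no saddle point; optimal play is mixed.
Let Firm A play Expand with probability p. Expected payoff against High: 2p + (-4)(1−p) = 6p − 4; against Low: 0p + 4(1−p) = −4p + 4.
Setting these equal: 6p − 4 = −4p + 4 ⇒ 10p = 8 ⇒ p = 4/5, and the value is (6)·(4/5) − 4 = 4/5.
For Firm B: with q = P(High), equating Expand's and Cut's payoffs gives 2q = −8q + 4 ⇒ q = 2/5.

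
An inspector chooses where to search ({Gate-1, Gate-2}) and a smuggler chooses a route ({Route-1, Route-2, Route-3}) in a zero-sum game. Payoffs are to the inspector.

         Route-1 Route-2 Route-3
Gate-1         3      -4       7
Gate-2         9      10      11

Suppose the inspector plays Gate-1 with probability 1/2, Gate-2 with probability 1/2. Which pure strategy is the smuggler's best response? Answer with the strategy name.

If the smuggler plays Route-1, the inspector's expected payoff is (1/2)·3 + (1/2)·9 = 6.
If the smuggler plays Route-2, the inspector's expected payoff is (1/2)·(-4) + (1/2)·10 = 3.
If the smuggler plays Route-3, the inspector's expected payoff is (1/2)·7 + (1/2)·11 = 9.
The smuggler minimizes the inspector's payoff; the smallest is 3, so the best response is Route-2.

Route-2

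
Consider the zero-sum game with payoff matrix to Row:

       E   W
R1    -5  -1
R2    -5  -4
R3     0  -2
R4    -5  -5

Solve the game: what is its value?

Row minima: R1 → -5, R2 → -5, R3 → -2, R4 → -5; maximin = -2.
Column maxima: E → 0, W → -1; minimax = -1.
-2 ≠ -1, so there is no saddle point; optimal play is mixed.
R2 is strictly dominated by R3, so Row never plays it.
R4 is strictly dominated by R3, so Row never plays it.
On the remaining 2×2 (R1, R3 vs E, W):
Let Row play R1 with probability p. Expected payoff against E: (-5)p + 0(1−p) = −5p; against W: (-1)p + (-2)(1−p) = p − 2.
Setting these equal: −5p = p − 2 ⇒ −6p = -2 ⇒ p = 1/3, and the value is (-5)·(1/3) = -5/3.
For Column: with q = P(E), equating R1's and R3's payoffs gives −4q − 1 = 2q − 2 ⇒ q = 1/6.

-5/3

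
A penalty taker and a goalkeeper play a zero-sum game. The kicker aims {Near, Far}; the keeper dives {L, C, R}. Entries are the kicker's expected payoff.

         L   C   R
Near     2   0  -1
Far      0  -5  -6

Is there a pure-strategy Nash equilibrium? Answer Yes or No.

Row minima: Near → -1, Far → -6; maximin = -1.
Column maxima: L → 2, C → 0, R → -1; minimax = -1.
maximin = minimax = -1, so a saddle point exists.

Yes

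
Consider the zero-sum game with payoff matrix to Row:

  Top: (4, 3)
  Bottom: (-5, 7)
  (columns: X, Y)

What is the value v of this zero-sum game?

Row minima: Top → 3, Bottom → -5; maximin = 3.
Column maxima: X → 4, Y → 7; minimax = 4.
3 ≠ 4, so there is no saddle point; optimal play is mixed.
Let Row play Top with probability p. Expected payoff against X: 4p + (-5)(1−p) = 9p − 5; against Y: 3p + 7(1−p) = −4p + 7.
Setting these equal: 9p − 5 = −4p + 7 ⇒ 13p = 12 ⇒ p = 12/13, and the value is (9)·(12/13) − 5 = 43/13.
For Column: with q = P(X), equating Top's and Bottom's payoffs gives q + 3 = −12q + 7 ⇒ q = 4/13.

43/13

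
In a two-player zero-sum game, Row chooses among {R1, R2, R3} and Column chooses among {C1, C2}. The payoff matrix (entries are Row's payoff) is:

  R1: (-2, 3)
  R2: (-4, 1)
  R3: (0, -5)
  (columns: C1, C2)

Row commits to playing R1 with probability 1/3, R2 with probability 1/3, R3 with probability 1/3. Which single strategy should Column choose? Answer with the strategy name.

C1

If Column plays C1, Row's expected payoff is (1/3)·(-2) + (1/3)·(-4) + (1/3)·0 = -2.
If Column plays C2, Row's expected payoff is (1/3)·3 + (1/3)·1 + (1/3)·(-5) = -1/3.
Column minimizes Row's payoff; the smallest is -2, so the best response is C1.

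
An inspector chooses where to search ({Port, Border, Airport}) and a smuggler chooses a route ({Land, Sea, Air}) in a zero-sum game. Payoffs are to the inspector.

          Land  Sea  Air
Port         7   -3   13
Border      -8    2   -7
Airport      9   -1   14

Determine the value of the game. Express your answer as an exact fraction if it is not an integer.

1/2

Row minima: Port → -3, Border → -8, Airport → -1; maximin = -1.
Column maxima: Land → 9, Sea → 2, Air → 14; minimax = 2.
-1 ≠ 2, so there is no saddle point; optimal play is mixed.
Port is strictly dominated by Airport, so the inspector never plays it.
Air is strictly dominated by Land (it gives the inspector strictly more in every row), so the smuggler never plays it.
On the remaining 2×2 (Border, Airport vs Land, Sea):
Let the inspector play Border with probability p. Expected payoff against Land: (-8)p + 9(1−p) = −17p + 9; against Sea: 2p + (-1)(1−p) = 3p − 1.
Setting these equal: −17p + 9 = 3p − 1 ⇒ −20p = -10 ⇒ p = 1/2, and the value is (-17)·(1/2) + 9 = 1/2.
For the smuggler: with q = P(Land), equating Border's and Airport's payoffs gives −10q + 2 = 10q − 1 ⇒ q = 3/20.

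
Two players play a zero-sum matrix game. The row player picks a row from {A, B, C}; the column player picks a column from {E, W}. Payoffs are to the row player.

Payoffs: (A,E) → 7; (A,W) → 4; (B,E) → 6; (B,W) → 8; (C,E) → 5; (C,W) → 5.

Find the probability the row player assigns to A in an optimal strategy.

2/5

Row minima: A → 4, B → 6, C → 5; maximin = 6.
Column maxima: E → 7, W → 8; minimax = 7.
6 ≠ 7, so there is no saddle point; optimal play is mixed.
C is strictly dominated by B, so the row player never plays it.
On the remaining 2×2 (A, B vs E, W):
Let the row player play A with probability p. Expected payoff against E: 7p + 6(1−p) = p + 6; against W: 4p + 8(1−p) = −4p + 8.
Setting these equal: p + 6 = −4p + 8 ⇒ 5p = 2 ⇒ p = 2/5, and the value is (1)·(2/5) + 6 = 32/5.
For the column player: with q = P(E), equating A's and B's payoffs gives 3q + 4 = −2q + 8 ⇒ q = 4/5.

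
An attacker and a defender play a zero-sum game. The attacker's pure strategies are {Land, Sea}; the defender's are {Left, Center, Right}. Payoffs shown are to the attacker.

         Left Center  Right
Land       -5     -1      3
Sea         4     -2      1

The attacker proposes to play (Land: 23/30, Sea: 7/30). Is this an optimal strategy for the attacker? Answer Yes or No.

Against Left this mix gives (23/30)·(-5) + (7/30)·4 = -29/10.
Against Center this mix gives (23/30)·(-1) + (7/30)·(-2) = -37/30.
Against Right this mix gives (23/30)·3 + (7/30)·1 = 38/15.
The defender will play Left, holding the attacker to -29/10. Shifting weight toward the row that does better against Left would raise this floor (the equalizing mix achieves -7/5 against both Left and Center), so the proposed strategy is not optimal.

No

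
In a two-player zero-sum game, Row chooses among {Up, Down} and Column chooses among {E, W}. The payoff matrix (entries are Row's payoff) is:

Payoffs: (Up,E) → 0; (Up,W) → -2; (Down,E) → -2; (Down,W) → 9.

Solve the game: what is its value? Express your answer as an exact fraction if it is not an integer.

-4/13

Row minima: Up → -2, Down → -2; maximin = -2.
Column maxima: E → 0, W → 9; minimax = 0.
-2 ≠ 0, so there is no saddle point; optimal play is mixed.
Let Row play Up with probability p. Expected payoff against E: 0p + (-2)(1−p) = 2p − 2; against W: (-2)p + 9(1−p) = −11p + 9.
Setting these equal: 2p − 2 = −11p + 9 ⇒ 13p = 11 ⇒ p = 11/13, and the value is (2)·(11/13) − 2 = -4/13.
For Column: with q = P(E), equating Up's and Down's payoffs gives 2q − 2 = −11q + 9 ⇒ q = 11/13.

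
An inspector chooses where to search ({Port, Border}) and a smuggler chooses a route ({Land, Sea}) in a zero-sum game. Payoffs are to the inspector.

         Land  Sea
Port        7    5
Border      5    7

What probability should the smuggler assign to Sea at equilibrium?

1/2

Row minima: Port → 5, Border → 5; maximin = 5.
Column maxima: Land → 7, Sea → 7; minimax = 7.
5 ≠ 7, so there is no saddle point; optimal play is mixed.
Let the inspector play Port with probability p. Expected payoff against Land: 7p + 5(1−p) = 2p + 5; against Sea: 5p + 7(1−p) = −2p + 7.
Setting these equal: 2p + 5 = −2p + 7 ⇒ 4p = 2 ⇒ p = 1/2, and the value is (2)·(1/2) + 5 = 6.
For the smuggler: with q = P(Land), equating Port's and Border's payoffs gives 2q + 5 = −2q + 7 ⇒ q = 1/2.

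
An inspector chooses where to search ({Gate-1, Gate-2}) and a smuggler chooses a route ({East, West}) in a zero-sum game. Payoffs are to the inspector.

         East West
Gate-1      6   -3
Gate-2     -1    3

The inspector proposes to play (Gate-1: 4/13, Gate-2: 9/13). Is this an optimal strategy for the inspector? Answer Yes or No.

Yes

Against East this mix gives (4/13)·6 + (9/13)·(-1) = 15/13.
Against West this mix gives (4/13)·(-3) + (9/13)·3 = 15/13.
All of the smuggler's active replies (East, West) yield 15/13, and no column does worse for the inspector. The mix makes the smuggler indifferent and guarantees 15/13, so it is optimal.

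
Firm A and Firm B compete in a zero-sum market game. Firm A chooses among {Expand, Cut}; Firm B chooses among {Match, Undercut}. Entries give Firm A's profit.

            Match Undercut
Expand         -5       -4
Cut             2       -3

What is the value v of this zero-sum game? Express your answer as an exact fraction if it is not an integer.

Row minima: Expand → -5, Cut → -3; maximin = -3.
Column maxima: Match → 2, Undercut → -3; minimax = -3.
Since maximin = minimax = -3, there is a saddle point and the value is -3.

-3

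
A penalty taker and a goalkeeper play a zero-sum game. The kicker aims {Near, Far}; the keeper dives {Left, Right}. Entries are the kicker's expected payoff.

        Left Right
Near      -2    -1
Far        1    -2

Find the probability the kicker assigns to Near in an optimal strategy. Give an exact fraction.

3/4

Row minima: Near → -2, Far → -2; maximin = -2.
Column maxima: Left → 1, Right → -1; minimax = -1.
-2 ≠ -1, so there is no saddle point; optimal play is mixed.
Let the kicker play Near with probability p. Expected payoff against Left: (-2)p + 1(1−p) = −3p + 1; against Right: (-1)p + (-2)(1−p) = p − 2.
Setting these equal: −3p + 1 = p − 2 ⇒ −4p = -3 ⇒ p = 3/4, and the value is (-3)·(3/4) + 1 = -5/4.
For the keeper: with q = P(Left), equating Near's and Far's payoffs gives −q − 1 = 3q − 2 ⇒ q = 1/4.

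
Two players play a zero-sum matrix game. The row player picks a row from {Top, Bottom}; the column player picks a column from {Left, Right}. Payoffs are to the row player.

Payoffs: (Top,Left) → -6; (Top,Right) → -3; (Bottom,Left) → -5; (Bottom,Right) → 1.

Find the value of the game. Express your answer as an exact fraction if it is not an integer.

-5

Row minima: Top → -6, Bottom → -5; maximin = -5.
Column maxima: Left → -5, Right → 1; minimax = -5.
Since maximin = minimax = -5, there is a saddle point and the value is -5.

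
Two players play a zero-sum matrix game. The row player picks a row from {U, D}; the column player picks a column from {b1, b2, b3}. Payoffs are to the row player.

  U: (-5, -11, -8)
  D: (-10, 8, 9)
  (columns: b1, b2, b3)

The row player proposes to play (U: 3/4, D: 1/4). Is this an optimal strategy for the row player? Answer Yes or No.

Against b1 this mix gives (3/4)·(-5) + (1/4)·(-10) = -25/4.
Against b2 this mix gives (3/4)·(-11) + (1/4)·8 = -25/4.
Against b3 this mix gives (3/4)·(-8) + (1/4)·9 = -15/4.
All of the column player's active replies (b1, b2) yield -25/4, and no column does worse for the row player. The mix makes the column player indifferent and guarantees -25/4, so it is optimal.

Yes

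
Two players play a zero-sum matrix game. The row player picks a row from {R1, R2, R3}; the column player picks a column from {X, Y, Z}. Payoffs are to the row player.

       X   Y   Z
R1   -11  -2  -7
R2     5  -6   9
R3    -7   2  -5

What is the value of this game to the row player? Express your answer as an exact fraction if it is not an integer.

Row minima: R1 → -11, R2 → -6, R3 → -7; maximin = -6.
Column maxima: X → 5, Y → 2, Z → 9; minimax = 2.
-6 ≠ 2, so there is no saddle point; optimal play is mixed.
R1 is strictly dominated by R3, so the row player never plays it.
Z is strictly dominated by X (it gives the row player strictly more in every row), so the column player never plays it.
On the remaining 2×2 (R2, R3 vs X, Y):
Let the row player play R2 with probability p. Expected payoff against X: 5p + (-7)(1−p) = 12p − 7; against Y: (-6)p + 2(1−p) = −8p + 2.
Setting these equal: 12p − 7 = −8p + 2 ⇒ 20p = 9 ⇒ p = 9/20, and the value is (12)·(9/20) − 7 = -8/5.
For the column player: with q = P(X), equating R2's and R3's payoffs gives 11q − 6 = −9q + 2 ⇒ q = 2/5.

-8/5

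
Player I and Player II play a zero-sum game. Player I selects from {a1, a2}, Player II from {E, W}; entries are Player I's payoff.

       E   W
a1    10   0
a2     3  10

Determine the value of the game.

Row minima: a1 → 0, a2 → 3; maximin = 3.
Column maxima: E → 10, W → 10; minimax = 10.
3 ≠ 10, so there is no saddle point; optimal play is mixed.
Let Player I play a1 with probability p. Expected payoff against E: 10p + 3(1−p) = 7p + 3; against W: 0p + 10(1−p) = −10p + 10.
Setting these equal: 7p + 3 = −10p + 10 ⇒ 17p = 7 ⇒ p = 7/17, and the value is (7)·(7/17) + 3 = 100/17.
For Player II: with q = P(E), equating a1's and a2's payoffs gives 10q = −7q + 10 ⇒ q = 10/17.

100/17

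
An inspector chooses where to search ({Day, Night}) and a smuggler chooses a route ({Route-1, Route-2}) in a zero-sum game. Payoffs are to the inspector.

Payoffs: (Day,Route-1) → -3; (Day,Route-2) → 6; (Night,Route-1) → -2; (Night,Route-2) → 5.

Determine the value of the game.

-2

Row minima: Day → -3, Night → -2; maximin = -2.
Column maxima: Route-1 → -2, Route-2 → 6; minimax = -2.
Since maximin = minimax = -2, there is a saddle point and the value is -2.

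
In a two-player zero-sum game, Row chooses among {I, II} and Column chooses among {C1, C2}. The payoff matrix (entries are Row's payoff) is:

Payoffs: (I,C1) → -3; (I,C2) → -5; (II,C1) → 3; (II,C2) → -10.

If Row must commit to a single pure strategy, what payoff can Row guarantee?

-5

Row minima: I → -5, II → -10.
The best of these is -5.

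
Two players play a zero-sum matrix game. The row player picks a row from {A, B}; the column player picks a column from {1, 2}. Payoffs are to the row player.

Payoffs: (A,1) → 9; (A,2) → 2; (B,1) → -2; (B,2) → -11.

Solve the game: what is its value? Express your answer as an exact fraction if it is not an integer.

2

Row minima: A → 2, B → -11; maximin = 2.
Column maxima: 1 → 9, 2 → 2; minimax = 2.
Since maximin = minimax = 2, there is a saddle point and the value is 2.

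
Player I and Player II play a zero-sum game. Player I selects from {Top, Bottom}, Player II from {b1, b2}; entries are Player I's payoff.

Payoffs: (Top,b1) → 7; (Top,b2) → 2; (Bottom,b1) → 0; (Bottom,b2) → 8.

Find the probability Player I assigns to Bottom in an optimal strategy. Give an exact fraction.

5/13

Row minima: Top → 2, Bottom → 0; maximin = 2.
Column maxima: b1 → 7, b2 → 8; minimax = 7.
2 ≠ 7, so there is no saddle point; optimal play is mixed.
Let Player I play Top with probability p. Expected payoff against b1: 7p + 0(1−p) = 7p; against b2: 2p + 8(1−p) = −6p + 8.
Setting these equal: 7p = −6p + 8 ⇒ 13p = 8 ⇒ p = 8/13, and the value is (7)·(8/13) = 56/13.
For Player II: with q = P(b1), equating Top's and Bottom's payoffs gives 5q + 2 = −8q + 8 ⇒ q = 6/13.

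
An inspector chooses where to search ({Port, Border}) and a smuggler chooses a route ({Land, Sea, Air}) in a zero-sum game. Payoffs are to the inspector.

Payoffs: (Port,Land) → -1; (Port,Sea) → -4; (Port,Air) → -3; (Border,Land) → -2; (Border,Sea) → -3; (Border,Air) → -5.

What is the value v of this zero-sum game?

Row minima: Port → -4, Border → -5; maximin = -4.
Column maxima: Land → -1, Sea → -3, Air → -3; minimax = -3.
-4 ≠ -3, so there is no saddle point; optimal play is mixed.
Land is strictly dominated by Sea (it gives the inspector strictly more in every row), so the smuggler never plays it.
On the remaining 2×2 (Port, Border vs Sea, Air):
Let the inspector play Port with probability p. Expected payoff against Sea: (-4)p + (-3)(1−p) = −p − 3; against Air: (-3)p + (-5)(1−p) = 2p − 5.
Setting these equal: −p − 3 = 2p − 5 ⇒ −3p = -2 ⇒ p = 2/3, and the value is (-1)·(2/3) − 3 = -11/3.
For the smuggler: with q = P(Sea), equating Port's and Border's payoffs gives −q − 3 = 2q − 5 ⇒ q = 2/3.

-11/3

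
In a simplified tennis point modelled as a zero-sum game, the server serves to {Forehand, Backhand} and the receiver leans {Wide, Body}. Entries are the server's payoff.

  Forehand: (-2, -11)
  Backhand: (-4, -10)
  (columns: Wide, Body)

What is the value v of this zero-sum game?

-10

Row minima: Forehand → -11, Backhand → -10; maximin = -10.
Column maxima: Wide → -2, Body → -10; minimax = -10.
Since maximin = minimax = -10, there is a saddle point and the value is -10.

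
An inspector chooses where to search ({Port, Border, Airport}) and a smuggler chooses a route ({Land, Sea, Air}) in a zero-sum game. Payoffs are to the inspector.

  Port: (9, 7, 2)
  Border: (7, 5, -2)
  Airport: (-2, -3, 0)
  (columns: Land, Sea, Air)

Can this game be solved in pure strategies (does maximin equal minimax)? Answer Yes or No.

Row minima: Port → 2, Border → -2, Airport → -3; maximin = 2.
Column maxima: Land → 9, Sea → 7, Air → 2; minimax = 2.
maximin = minimax = 2, so a saddle point exists.

Yes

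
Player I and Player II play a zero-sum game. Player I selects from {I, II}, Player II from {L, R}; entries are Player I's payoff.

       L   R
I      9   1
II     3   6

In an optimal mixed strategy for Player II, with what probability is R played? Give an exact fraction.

Row minima: I → 1, II → 3; maximin = 3.
Column maxima: L → 9, R → 6; minimax = 6.
3 ≠ 6, so there is no saddle point; optimal play is mixed.
Let Player I play I with probability p. Expected payoff against L: 9p + 3(1−p) = 6p + 3; against R: 1p + 6(1−p) = −5p + 6.
Setting these equal: 6p + 3 = −5p + 6 ⇒ 11p = 3 ⇒ p = 3/11, and the value is (6)·(3/11) + 3 = 51/11.
For Player II: with q = P(L), equating I's and II's payoffs gives 8q + 1 = −3q + 6 ⇒ q = 5/11.

6/11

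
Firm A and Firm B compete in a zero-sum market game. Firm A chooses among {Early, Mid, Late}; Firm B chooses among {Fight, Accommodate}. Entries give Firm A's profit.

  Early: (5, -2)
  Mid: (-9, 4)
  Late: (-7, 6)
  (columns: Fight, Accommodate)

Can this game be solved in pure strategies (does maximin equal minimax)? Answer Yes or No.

Row minima: Early → -2, Mid → -9, Late → -7; maximin = -2.
Column maxima: Fight → 5, Accommodate → 6; minimax = 5.
-2 ≠ 5, so no pure-strategy equilibrium exists.

No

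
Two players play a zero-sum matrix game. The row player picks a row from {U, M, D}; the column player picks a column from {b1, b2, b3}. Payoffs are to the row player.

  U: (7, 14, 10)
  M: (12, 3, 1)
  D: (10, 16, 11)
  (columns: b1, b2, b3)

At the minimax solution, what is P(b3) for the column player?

1/6

Row minima: U → 7, M → 1, D → 10; maximin = 10.
Column maxima: b1 → 12, b2 → 16, b3 → 11; minimax = 11.
10 ≠ 11, so there is no saddle point; optimal play is mixed.
U is strictly dominated by D, so the row player never plays it.
b2 is strictly dominated by b3 (it gives the row player strictly more in every row), so the column player never plays it.
On the remaining 2×2 (M, D vs b1, b3):
Let the row player play M with probability p. Expected payoff against b1: 12p + 10(1−p) = 2p + 10; against b3: 1p + 11(1−p) = −10p + 11.
Setting these equal: 2p + 10 = −10p + 11 ⇒ 12p = 1 ⇒ p = 1/12, and the value is (2)·(1/12) + 10 = 61/6.
For the column player: with q = P(b1), equating M's and D's payoffs gives 11q + 1 = −q + 11 ⇒ q = 5/6.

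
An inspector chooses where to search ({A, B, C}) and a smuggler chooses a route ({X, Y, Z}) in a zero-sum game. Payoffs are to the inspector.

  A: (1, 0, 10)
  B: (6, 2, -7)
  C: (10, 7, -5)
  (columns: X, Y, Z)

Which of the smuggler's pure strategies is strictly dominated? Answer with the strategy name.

X

Y holds the inspector's payoff strictly below X in every row: 0 < 1, 2 < 6, 7 < 10.
So X is strictly dominated for the smuggler.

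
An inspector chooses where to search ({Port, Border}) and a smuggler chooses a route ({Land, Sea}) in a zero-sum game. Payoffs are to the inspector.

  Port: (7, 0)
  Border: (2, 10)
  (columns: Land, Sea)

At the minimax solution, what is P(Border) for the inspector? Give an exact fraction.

7/15

Row minima: Port → 0, Border → 2; maximin = 2.
Column maxima: Land → 7, Sea → 10; minimax = 7.
2 ≠ 7, so there is no saddle point; optimal play is mixed.
Let the inspector play Port with probability p. Expected payoff against Land: 7p + 2(1−p) = 5p + 2; against Sea: 0p + 10(1−p) = −10p + 10.
Setting these equal: 5p + 2 = −10p + 10 ⇒ 15p = 8 ⇒ p = 8/15, and the value is (5)·(8/15) + 2 = 14/3.
For the smuggler: with q = P(Land), equating Port's and Border's payoffs gives 7q = −8q + 10 ⇒ q = 2/3.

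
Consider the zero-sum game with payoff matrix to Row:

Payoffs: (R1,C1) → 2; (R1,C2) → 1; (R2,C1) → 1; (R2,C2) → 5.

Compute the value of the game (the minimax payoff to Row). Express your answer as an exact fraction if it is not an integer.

Row minima: R1 → 1, R2 → 1; maximin = 1.
Column maxima: C1 → 2, C2 → 5; minimax = 2.
1 ≠ 2, so there is no saddle point; optimal play is mixed.
Let Row play R1 with probability p. Expected payoff against C1: 2p + 1(1−p) = p + 1; against C2: 1p + 5(1−p) = −4p + 5.
Setting these equal: p + 1 = −4p + 5 ⇒ 5p = 4 ⇒ p = 4/5, and the value is (1)·(4/5) + 1 = 9/5.
For Column: with q = P(C1), equating R1's and R2's payoffs gives q + 1 = −4q + 5 ⇒ q = 4/5.

9/5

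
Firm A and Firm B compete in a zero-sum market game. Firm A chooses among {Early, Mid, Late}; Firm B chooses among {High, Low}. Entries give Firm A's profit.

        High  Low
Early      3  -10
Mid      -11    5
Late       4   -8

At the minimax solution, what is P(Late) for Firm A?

Row minima: Early → -10, Mid → -11, Late → -8; maximin = -8.
Column maxima: High → 4, Low → 5; minimax = 4.
-8 ≠ 4, so there is no saddle point; optimal play is mixed.
Early is strictly dominated by Late, so Firm A never plays it.
On the remaining 2×2 (Mid, Late vs High, Low):
Let Firm A play Mid with probability p. Expected payoff against High: (-11)p + 4(1−p) = −15p + 4; against Low: 5p + (-8)(1−p) = 13p − 8.
Setting these equal: −15p + 4 = 13p − 8 ⇒ −28p = -12 ⇒ p = 3/7, and the value is (-15)·(3/7) + 4 = -17/7.
For Firm B: with q = P(High), equating Mid's and Late's payoffs gives −16q + 5 = 12q − 8 ⇒ q = 13/28.

4/7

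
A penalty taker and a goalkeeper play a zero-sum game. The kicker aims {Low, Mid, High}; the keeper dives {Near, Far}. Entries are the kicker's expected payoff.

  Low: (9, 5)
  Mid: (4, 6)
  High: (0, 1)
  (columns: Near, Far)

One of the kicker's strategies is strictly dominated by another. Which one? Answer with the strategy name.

Low gives a strictly higher payoff than High against every column: 9 > 0, 5 > 1.
So High is strictly dominated and the kicker never plays it.

High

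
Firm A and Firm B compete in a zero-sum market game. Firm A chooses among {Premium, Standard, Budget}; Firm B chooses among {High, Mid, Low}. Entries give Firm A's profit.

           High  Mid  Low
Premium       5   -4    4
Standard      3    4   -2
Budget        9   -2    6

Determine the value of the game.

Row minima: Premium → -4, Standard → -2, Budget → -2; maximin = -2.
Column maxima: High → 9, Mid → 4, Low → 6; minimax = 4.
-2 ≠ 4, so there is no saddle point; optimal play is mixed.
Premium is strictly dominated by Budget, so Firm A never plays it.
High is strictly dominated by Low (it gives Firm A strictly more in every row), so Firm B never plays it.
On the remaining 2×2 (Standard, Budget vs Mid, Low):
Let Firm A play Standard with probability p. Expected payoff against Mid: 4p + (-2)(1−p) = 6p − 2; against Low: (-2)p + 6(1−p) = −8p + 6.
Setting these equal: 6p − 2 = −8p + 6 ⇒ 14p = 8 ⇒ p = 4/7, and the value is (6)·(4/7) − 2 = 10/7.
For Firm B: with q = P(Mid), equating Standard's and Budget's payoffs gives 6q − 2 = −8q + 6 ⇒ q = 4/7.

10/7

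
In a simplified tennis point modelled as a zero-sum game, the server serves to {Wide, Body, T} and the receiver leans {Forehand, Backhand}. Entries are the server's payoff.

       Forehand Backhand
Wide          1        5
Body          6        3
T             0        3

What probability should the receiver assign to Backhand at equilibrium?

Row minima: Wide → 1, Body → 3, T → 0; maximin = 3.
Column maxima: Forehand → 6, Backhand → 5; minimax = 5.
3 ≠ 5, so there is no saddle point; optimal play is mixed.
T is strictly dominated by Wide, so the server never plays it.
On the remaining 2×2 (Wide, Body vs Forehand, Backhand):
Let the server play Wide with probability p. Expected payoff against Forehand: 1p + 6(1−p) = −5p + 6; against Backhand: 5p + 3(1−p) = 2p + 3.
Setting these equal: −5p + 6 = 2p + 3 ⇒ −7p = -3 ⇒ p = 3/7, and the value is (-5)·(3/7) + 6 = 27/7.
For the receiver: with q = P(Forehand), equating Wide's and Body's payoffs gives −4q + 5 = 3q + 3 ⇒ q = 2/7.

5/7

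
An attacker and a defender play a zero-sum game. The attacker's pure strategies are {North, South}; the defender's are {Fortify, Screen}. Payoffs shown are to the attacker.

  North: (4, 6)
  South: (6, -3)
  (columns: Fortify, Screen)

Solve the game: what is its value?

48/11

Row minima: North → 4, South → -3; maximin = 4.
Column maxima: Fortify → 6, Screen → 6; minimax = 6.
4 ≠ 6, so there is no saddle point; optimal play is mixed.
Let the attacker play North with probability p. Expected payoff against Fortify: 4p + 6(1−p) = −2p + 6; against Screen: 6p + (-3)(1−p) = 9p − 3.
Setting these equal: −2p + 6 = 9p − 3 ⇒ −11p = -9 ⇒ p = 9/11, and the value is (-2)·(9/11) + 6 = 48/11.
For the defender: with q = P(Fortify), equating North's and South's payoffs gives −2q + 6 = 9q − 3 ⇒ q = 9/11.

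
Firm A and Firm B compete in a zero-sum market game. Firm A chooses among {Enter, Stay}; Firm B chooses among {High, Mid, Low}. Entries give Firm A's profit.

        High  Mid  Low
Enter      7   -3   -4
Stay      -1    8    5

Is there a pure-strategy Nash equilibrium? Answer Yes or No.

No

Row minima: Enter → -4, Stay → -1; maximin = -1.
Column maxima: High → 7, Mid → 8, Low → 5; minimax = 5.
-1 ≠ 5, so no pure-strategy equilibrium exists.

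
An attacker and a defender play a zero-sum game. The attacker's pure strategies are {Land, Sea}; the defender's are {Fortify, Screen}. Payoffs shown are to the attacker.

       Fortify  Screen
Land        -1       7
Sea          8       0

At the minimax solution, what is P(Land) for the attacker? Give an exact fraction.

1/2

Row minima: Land → -1, Sea → 0; maximin = 0.
Column maxima: Fortify → 8, Screen → 7; minimax = 7.
0 ≠ 7, so there is no saddle point; optimal play is mixed.
Let the attacker play Land with probability p. Expected payoff against Fortify: (-1)p + 8(1−p) = −9p + 8; against Screen: 7p + 0(1−p) = 7p.
Setting these equal: −9p + 8 = 7p ⇒ −16p = -8 ⇒ p = 1/2, and the value is (-9)·(1/2) + 8 = 7/2.
For the defender: with q = P(Fortify), equating Land's and Sea's payoffs gives −8q + 7 = 8q ⇒ q = 7/16.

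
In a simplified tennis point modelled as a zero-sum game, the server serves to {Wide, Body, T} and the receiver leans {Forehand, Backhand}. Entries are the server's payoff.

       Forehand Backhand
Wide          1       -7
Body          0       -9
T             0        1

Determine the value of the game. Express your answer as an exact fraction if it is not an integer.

Row minima: Wide → -7, Body → -9, T → 0; maximin = 0.
Column maxima: Forehand → 1, Backhand → 1; minimax = 1.
0 ≠ 1, so there is no saddle point; optimal play is mixed.
Body is strictly dominated by Wide, so the server never plays it.
On the remaining 2×2 (Wide, T vs Forehand, Backhand):
Let the server play Wide with probability p. Expected payoff against Forehand: 1p + 0(1−p) = p; against Backhand: (-7)p + 1(1−p) = −8p + 1.
Setting these equal: p = −8p + 1 ⇒ 9p = 1 ⇒ p = 1/9, and the value is (1)·(1/9) = 1/9.
For the receiver: with q = P(Forehand), equating Wide's and T's payoffs gives 8q − 7 = −q + 1 ⇒ q = 8/9.

1/9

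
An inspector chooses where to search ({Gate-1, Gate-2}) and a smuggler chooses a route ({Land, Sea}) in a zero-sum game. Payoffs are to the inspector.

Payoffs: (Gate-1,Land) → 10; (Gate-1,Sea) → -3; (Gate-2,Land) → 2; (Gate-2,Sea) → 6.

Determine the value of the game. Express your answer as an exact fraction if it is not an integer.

Row minima: Gate-1 → -3, Gate-2 → 2; maximin = 2.
Column maxima: Land → 10, Sea → 6; minimax = 6.
2 ≠ 6, so there is no saddle point; optimal play is mixed.
Let the inspector play Gate-1 with probability p. Expected payoff against Land: 10p + 2(1−p) = 8p + 2; against Sea: (-3)p + 6(1−p) = −9p + 6.
Setting these equal: 8p + 2 = −9p + 6 ⇒ 17p = 4 ⇒ p = 4/17, and the value is (8)·(4/17) + 2 = 66/17.
For the smuggler: with q = P(Land), equating Gate-1's and Gate-2's payoffs gives 13q − 3 = −4q + 6 ⇒ q = 9/17.

66/17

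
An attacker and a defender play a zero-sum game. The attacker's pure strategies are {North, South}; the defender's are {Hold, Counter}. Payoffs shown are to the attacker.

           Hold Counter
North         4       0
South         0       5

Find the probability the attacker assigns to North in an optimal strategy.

Row minima: North → 0, South → 0; maximin = 0.
Column maxima: Hold → 4, Counter → 5; minimax = 4.
0 ≠ 4, so there is no saddle point; optimal play is mixed.
Let the attacker play North with probability p. Expected payoff against Hold: 4p + 0(1−p) = 4p; against Counter: 0p + 5(1−p) = −5p + 5.
Setting these equal: 4p = −5p + 5 ⇒ 9p = 5 ⇒ p = 5/9, and the value is (4)·(5/9) = 20/9.
For the defender: with q = P(Hold), equating North's and South's payoffs gives 4q = −5q + 5 ⇒ q = 5/9.

5/9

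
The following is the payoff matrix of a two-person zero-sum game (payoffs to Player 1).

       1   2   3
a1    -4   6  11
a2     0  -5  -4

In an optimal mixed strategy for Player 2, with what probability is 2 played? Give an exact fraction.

4/15

Row minima: a1 → -4, a2 → -5; maximin = -4.
Column maxima: 1 → 0, 2 → 6, 3 → 11; minimax = 0.
-4 ≠ 0, so there is no saddle point; optimal play is mixed.
3 is strictly dominated by 2 (it gives Player 1 strictly more in every row), so Player 2 never plays it.
On the remaining 2×2 (a1, a2 vs 1, 2):
Let Player 1 play a1 with probability p. Expected payoff against 1: (-4)p + 0(1−p) = −4p; against 2: 6p + (-5)(1−p) = 11p − 5.
Setting these equal: −4p = 11p − 5 ⇒ −15p = -5 ⇒ p = 1/3, and the value is (-4)·(1/3) = -4/3.
For Player 2: with q = P(1), equating a1's and a2's payoffs gives −10q + 6 = 5q − 5 ⇒ q = 11/15.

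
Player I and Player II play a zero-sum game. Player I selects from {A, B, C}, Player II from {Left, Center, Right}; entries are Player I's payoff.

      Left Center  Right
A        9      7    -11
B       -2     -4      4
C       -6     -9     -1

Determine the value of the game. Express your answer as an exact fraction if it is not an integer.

Row minima: A → -11, B → -4, C → -9; maximin = -4.
Column maxima: Left → 9, Center → 7, Right → 4; minimax = 4.
-4 ≠ 4, so there is no saddle point; optimal play is mixed.
C is strictly dominated by B, so Player I never plays it.
Left is strictly dominated by Center (it gives Player I strictly more in every row), so Player II never plays it.
On the remaining 2×2 (A, B vs Center, Right):
Let Player I play A with probability p. Expected payoff against Center: 7p + (-4)(1−p) = 11p − 4; against Right: (-11)p + 4(1−p) = −15p + 4.
Setting these equal: 11p − 4 = −15p + 4 ⇒ 26p = 8 ⇒ p = 4/13, and the value is (11)·(4/13) − 4 = -8/13.
For Player II: with q = P(Center), equating A's and B's payoffs gives 18q − 11 = −8q + 4 ⇒ q = 15/26.

-8/13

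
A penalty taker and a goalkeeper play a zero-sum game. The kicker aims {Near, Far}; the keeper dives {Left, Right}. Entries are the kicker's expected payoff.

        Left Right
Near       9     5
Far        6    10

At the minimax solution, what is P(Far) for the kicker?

Row minima: Near → 5, Far → 6; maximin = 6.
Column maxima: Left → 9, Right → 10; minimax = 9.
6 ≠ 9, so there is no saddle point; optimal play is mixed.
Let the kicker play Near with probability p. Expected payoff against Left: 9p + 6(1−p) = 3p + 6; against Right: 5p + 10(1−p) = −5p + 10.
Setting these equal: 3p + 6 = −5p + 10 ⇒ 8p = 4 ⇒ p = 1/2, and the value is (3)·(1/2) + 6 = 15/2.
For the keeper: with q = P(Left), equating Near's and Far's payoffs gives 4q + 5 = −4q + 10 ⇒ q = 5/8.

1/2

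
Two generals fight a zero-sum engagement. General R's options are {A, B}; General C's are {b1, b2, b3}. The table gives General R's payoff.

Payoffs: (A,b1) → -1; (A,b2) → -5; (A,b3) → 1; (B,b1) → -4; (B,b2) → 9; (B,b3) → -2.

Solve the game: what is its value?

-29/17

Row minima: A → -5, B → -4; maximin = -4.
Column maxima: b1 → -1, b2 → 9, b3 → 1; minimax = -1.
-4 ≠ -1, so there is no saddle point; optimal play is mixed.
b3 is strictly dominated by b1 (it gives General R strictly more in every row), so General C never plays it.
On the remaining 2×2 (A, B vs b1, b2):
Let General R play A with probability p. Expected payoff against b1: (-1)p + (-4)(1−p) = 3p − 4; against b2: (-5)p + 9(1−p) = −14p + 9.
Setting these equal: 3p − 4 = −14p + 9 ⇒ 17p = 13 ⇒ p = 13/17, and the value is (3)·(13/17) − 4 = -29/17.
For General C: with q = P(b1), equating A's and B's payoffs gives 4q − 5 = −13q + 9 ⇒ q = 14/17.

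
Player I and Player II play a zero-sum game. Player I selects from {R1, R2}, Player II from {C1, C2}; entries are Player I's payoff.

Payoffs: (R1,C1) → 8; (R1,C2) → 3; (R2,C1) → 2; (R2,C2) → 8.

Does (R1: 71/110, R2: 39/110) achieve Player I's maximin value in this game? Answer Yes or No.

No

Against C1 this mix gives (71/110)·8 + (39/110)·2 = 323/55.
Against C2 this mix gives (71/110)·3 + (39/110)·8 = 105/22.
Player II will play C2, holding Player I to 105/22. Shifting weight toward the row that does better against C2 would raise this floor (the equalizing mix achieves 58/11 against both C2 and C1), so the proposed strategy is not optimal.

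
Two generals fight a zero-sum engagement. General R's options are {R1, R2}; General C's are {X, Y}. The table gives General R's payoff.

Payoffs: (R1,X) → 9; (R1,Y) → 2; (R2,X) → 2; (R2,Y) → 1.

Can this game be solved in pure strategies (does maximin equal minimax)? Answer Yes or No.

Yes

Row minima: R1 → 2, R2 → 1; maximin = 2.
Column maxima: X → 9, Y → 2; minimax = 2.
maximin = minimax = 2, so a saddle point exists.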